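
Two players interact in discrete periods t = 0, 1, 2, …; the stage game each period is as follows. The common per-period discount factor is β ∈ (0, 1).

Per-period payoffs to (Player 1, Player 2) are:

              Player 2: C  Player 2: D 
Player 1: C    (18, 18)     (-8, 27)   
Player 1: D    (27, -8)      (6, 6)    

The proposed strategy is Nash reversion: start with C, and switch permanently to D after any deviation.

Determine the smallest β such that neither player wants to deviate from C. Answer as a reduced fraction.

One-period gain from deviating is 27 − 18 = 9. The loss is 18 − 6 = 12 in every subsequent period, with present value 12·β/(1−β).
Deviation is unprofitable when 12·β/(1−β) ≥ 9, i.e. β/(1−β) ≥ 3/4.
Equivalently β ≥ 9/(9+12) = 3/7.

3/7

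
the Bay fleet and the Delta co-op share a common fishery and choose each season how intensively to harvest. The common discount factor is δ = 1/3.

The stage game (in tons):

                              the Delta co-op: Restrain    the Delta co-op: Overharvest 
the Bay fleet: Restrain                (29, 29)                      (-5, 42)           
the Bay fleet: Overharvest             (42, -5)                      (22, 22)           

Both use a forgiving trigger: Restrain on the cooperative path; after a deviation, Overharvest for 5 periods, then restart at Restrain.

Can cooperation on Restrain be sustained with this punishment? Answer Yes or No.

No

IC: δ+…+δ^5 ≥ (42−29)/(29−22) = 13/7.
At δ = 1/3: partial sum = 0.4979 < 1.8571. Cooperation not sustainable.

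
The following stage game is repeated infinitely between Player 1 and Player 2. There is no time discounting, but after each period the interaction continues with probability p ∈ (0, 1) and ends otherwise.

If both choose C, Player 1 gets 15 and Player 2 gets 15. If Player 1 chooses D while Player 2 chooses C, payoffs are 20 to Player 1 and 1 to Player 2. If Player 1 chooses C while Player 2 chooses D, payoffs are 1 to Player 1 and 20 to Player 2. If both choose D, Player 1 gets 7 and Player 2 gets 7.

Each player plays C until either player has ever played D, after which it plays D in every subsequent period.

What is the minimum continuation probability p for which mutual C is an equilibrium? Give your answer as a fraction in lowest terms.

5/13

With no time discounting, the continuation probability p plays the role of the discount factor.
Grim-trigger IC: 15/(1−p) ≥ 20 + 7p/(1−p) ⇒ p ≥ (20−15)/(20−7) = 5/13.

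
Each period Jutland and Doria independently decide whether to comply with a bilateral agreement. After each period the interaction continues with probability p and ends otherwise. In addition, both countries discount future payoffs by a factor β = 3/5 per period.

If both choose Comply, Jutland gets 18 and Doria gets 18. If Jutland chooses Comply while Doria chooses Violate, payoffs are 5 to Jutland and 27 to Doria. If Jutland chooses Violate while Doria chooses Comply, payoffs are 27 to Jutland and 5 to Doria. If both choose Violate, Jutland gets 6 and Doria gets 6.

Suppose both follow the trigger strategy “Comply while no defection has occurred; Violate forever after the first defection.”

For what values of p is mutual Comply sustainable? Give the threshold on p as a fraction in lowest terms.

5/7

With continuation probability p and discount β, the effective per-period discount factor is βp.
Grim-trigger IC: βp ≥ (27−18)/(27−6) = 3/7.
So p ≥ (3/7)/(3/5) = 5/7.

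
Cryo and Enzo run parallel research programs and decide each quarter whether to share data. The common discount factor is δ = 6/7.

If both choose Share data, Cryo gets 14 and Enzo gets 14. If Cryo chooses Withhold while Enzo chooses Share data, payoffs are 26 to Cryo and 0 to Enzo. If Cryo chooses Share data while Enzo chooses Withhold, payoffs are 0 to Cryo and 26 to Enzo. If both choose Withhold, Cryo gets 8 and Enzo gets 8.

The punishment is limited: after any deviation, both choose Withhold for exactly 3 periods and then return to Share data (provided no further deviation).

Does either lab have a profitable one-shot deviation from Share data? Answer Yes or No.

No

A one-shot deviation gives 26 now, then 8 for 3 periods, then back to 14.
Gain from deviating: (26−14) today; loss: (14−8) in each of the next 3 periods.
No-deviation condition: (14−8)(δ+…+δ^3) ≥ 26−14, i.e. δ+…+δ^3 ≥ 2.
At δ = 6/7: δ+…+δ^3 = 2.2216 ≥ 2.0000.
So cooperation is sustainable.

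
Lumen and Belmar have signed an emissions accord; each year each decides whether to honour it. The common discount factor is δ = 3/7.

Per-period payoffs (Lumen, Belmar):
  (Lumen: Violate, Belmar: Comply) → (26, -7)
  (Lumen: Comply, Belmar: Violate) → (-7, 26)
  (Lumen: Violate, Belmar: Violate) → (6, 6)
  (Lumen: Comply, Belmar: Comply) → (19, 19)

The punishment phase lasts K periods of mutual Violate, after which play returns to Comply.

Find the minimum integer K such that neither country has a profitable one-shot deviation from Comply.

IC: δ(1−δ^K)/(1−δ) ≥ (26−19)/(19−6) = 7/13.
With δ = 3/7: need 1 − δ^K ≥ 7/13·(1−3/7)/(3/7), i.e. δ^K ≤ 0.2821.
Since (3/7)^1 = 0.4286 and (3/7)^2 = 0.1837, the smallest such K is 2.

2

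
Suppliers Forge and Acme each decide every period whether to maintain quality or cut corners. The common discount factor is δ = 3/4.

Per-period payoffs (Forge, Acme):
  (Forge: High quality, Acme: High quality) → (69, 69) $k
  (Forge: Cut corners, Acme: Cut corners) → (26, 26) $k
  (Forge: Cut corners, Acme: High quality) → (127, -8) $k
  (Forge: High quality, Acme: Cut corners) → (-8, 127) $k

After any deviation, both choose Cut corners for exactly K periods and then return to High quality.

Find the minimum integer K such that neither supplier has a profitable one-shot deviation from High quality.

3

Need Σ_{k=1}^{K} δ^k ≥ (127−69)/(69−26) = 1.3488 at δ = 3/4.
At K = 2 the sum is 1.3125 < 1.3488; at K = 3 it is 1.7344 ≥ 1.3488.
So the minimum punishment length is K = 3.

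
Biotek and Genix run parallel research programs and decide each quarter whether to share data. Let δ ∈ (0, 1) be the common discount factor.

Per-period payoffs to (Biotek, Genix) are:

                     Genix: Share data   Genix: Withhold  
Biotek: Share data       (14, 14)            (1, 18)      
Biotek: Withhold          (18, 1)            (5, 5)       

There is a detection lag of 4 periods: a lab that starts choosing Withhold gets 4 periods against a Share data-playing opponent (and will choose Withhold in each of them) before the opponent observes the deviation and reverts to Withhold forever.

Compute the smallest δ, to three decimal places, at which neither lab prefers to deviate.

A deviator earns 18 for 4 periods, then 5 forever; cooperating earns 14 forever. Multiplying the IC by (1−δ):
14 ≥ 18(1−δ^4) + 5δ^4, so 13·δ^4 ≥ 4 and δ^4 ≥ 4/13.
δ ≥ (4/13)^(1/4) ≈ 0.745.

0.745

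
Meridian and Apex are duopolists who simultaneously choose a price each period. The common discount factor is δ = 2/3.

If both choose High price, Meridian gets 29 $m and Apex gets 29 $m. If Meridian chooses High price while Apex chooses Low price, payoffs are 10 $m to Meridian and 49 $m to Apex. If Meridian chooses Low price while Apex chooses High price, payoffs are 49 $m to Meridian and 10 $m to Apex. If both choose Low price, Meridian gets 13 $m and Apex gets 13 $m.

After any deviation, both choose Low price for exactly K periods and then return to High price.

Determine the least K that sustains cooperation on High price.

3

No profitable deviation requires (29−13)(δ+…+δ^K) ≥ 49−29, i.e. δ+…+δ^K ≥ 5/4 ≈ 1.2500.
With δ = 2/3, the partial sums are K=1: 0.6667, K=2: 1.1111, K=3: 1.4074.
K = 3 is the first length at which the sum reaches 1.2500.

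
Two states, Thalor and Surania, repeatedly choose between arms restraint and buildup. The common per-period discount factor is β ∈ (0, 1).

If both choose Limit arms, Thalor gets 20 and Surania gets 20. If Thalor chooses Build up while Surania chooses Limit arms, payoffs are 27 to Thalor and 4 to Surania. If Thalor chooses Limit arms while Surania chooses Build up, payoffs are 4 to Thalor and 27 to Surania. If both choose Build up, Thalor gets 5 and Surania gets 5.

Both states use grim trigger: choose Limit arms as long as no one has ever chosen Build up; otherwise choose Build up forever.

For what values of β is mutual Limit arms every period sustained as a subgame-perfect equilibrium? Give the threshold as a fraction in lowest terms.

7/22

Cooperation forever yields 20 each period: 20/(1−β).
Deviating yields 27 once, then 5 forever: 27 + 5β/(1−β).
No profitable deviation requires 20/(1−β) ≥ 27 + 5β/(1−β).
Multiplying by (1−β): 20 ≥ 27(1−β) + 5β = 27 − 22β.
So 22β ≥ 7, i.e. β ≥ 7/22.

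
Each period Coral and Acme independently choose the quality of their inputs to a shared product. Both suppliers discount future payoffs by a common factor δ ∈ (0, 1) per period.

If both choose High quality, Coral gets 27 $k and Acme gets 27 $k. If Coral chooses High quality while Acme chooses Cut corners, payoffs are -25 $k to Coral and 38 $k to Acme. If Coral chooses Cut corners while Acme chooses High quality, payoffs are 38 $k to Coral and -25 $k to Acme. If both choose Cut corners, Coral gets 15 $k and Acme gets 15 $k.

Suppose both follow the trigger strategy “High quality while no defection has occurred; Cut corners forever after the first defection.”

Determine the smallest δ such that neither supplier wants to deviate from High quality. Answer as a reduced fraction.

27/(1−δ) ≥ 38 + 15δ/(1−δ)
27 ≥ 38 − 23δ
δ ≥ 11/23.

11/23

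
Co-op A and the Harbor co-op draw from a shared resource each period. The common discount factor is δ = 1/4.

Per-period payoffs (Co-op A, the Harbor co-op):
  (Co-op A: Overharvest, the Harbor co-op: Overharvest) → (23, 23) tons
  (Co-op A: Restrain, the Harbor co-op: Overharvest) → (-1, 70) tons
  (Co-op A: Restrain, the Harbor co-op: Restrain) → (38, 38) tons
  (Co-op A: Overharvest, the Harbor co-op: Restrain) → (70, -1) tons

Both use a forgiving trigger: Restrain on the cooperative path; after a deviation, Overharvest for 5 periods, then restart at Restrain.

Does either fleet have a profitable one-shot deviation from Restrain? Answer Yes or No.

Comparing payoff streams over the 6 periods until play realigns: cooperate → 38(1+δ+…+δ^5); deviate → 70 + 23(δ+…+δ^5).
Cooperation is sustained iff (38−23)(δ+…+δ^5) ≥ 70−38.
δ+…+δ^5 = 1/4·(1−(1/4)^5)/(1−1/4) = 0.3330, and (70−38)/(38−23) = 2.1333.
0.3330 < 2.1333, so cooperation is not sustainable.

Yes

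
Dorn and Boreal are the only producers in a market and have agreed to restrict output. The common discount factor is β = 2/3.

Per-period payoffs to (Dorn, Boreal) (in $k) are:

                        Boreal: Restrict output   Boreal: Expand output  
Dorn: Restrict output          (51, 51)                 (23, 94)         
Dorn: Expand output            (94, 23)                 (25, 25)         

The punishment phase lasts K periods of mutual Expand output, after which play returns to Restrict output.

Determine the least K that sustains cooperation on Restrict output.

Need Σ_{k=1}^{K} β^k ≥ (94−51)/(51−25) = 1.6538 at β = 2/3.
At K = 4 the sum is 1.6049 < 1.6538; at K = 5 it is 1.7366 ≥ 1.6538.
So the minimum punishment length is K = 5.

5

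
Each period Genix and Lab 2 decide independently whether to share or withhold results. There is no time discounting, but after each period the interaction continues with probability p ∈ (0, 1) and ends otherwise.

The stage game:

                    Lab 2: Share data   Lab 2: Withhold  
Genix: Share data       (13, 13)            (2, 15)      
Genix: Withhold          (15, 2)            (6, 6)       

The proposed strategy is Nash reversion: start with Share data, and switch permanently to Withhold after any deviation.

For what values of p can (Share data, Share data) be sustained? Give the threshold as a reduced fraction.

2/9

Expected cooperation value is 13 + p·13 + p²·13 + … = 13/(1−p); deviation gives 15 + p·6/(1−p).
13 ≥ 15(1−p) + 6p ⇒ 9p ≥ 2 ⇒ p ≥ 2/9.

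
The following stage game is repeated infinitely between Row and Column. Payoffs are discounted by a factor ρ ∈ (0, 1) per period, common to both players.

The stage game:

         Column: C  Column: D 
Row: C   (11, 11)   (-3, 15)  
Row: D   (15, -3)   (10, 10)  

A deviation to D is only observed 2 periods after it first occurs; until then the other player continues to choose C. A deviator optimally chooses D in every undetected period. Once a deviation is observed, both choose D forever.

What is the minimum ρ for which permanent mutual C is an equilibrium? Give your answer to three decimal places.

0.894

A deviator earns 15 for 2 periods, then 10 forever; cooperating earns 11 forever. Multiplying the IC by (1−ρ):
11 ≥ 15(1−ρ^2) + 10ρ^2, so 5·ρ^2 ≥ 4 and ρ^2 ≥ 4/5.
ρ ≥ (4/5)^(1/2) ≈ 0.894.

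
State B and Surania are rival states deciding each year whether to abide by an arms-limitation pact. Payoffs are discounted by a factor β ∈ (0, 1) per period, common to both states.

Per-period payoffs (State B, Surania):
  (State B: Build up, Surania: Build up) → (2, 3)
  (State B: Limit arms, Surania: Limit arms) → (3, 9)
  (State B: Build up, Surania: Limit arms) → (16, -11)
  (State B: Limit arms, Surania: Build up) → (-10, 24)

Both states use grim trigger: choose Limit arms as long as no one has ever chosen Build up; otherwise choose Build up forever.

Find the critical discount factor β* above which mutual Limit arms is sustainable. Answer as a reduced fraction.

State B: cooperation gives 3 each period; deviation gives 16 once then 2 forever.
  3/(1−β) ≥ 16 + 2β/(1−β) ⇒ β ≥ 13/14.
Surania: cooperation gives 9 each period; deviation gives 24 once then 3 forever.
  β ≥ 15/21 = 5/7.
Both must hold, so the binding constraint is State B's: β ≥ 13/14.

13/14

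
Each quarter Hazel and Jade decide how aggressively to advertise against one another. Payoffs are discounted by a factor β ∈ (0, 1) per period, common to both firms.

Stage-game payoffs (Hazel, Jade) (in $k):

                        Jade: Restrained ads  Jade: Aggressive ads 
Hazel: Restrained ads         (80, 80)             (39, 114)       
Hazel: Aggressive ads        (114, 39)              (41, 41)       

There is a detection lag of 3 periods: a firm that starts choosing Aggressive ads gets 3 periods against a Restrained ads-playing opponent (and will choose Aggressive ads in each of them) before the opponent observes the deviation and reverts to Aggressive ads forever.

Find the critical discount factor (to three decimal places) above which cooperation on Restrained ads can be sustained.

A deviator earns 114 for 3 periods, then 41 forever; cooperating earns 80 forever. Multiplying the IC by (1−β):
80 ≥ 114(1−β^3) + 41β^3, so 73·β^3 ≥ 34 and β^3 ≥ 34/73.
β ≥ (34/73)^(1/3) ≈ 0.775.

0.775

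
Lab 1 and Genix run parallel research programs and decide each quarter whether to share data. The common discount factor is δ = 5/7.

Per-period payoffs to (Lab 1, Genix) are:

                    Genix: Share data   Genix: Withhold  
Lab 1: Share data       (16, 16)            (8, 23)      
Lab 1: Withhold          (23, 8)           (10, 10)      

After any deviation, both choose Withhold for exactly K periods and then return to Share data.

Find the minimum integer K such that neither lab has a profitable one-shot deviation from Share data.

2

Need Σ_{k=1}^{K} δ^k ≥ (23−16)/(16−10) = 1.1667 at δ = 5/7.
At K = 1 the sum is 0.7143 < 1.1667; at K = 2 it is 1.2245 ≥ 1.1667.
So the minimum punishment length is K = 2.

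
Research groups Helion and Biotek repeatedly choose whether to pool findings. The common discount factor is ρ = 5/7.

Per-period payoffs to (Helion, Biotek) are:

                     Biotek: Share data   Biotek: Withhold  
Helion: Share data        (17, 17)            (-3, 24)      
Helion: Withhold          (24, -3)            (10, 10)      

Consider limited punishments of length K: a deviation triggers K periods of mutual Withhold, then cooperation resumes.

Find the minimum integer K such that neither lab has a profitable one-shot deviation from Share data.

2

No profitable deviation requires (17−10)(ρ+…+ρ^K) ≥ 24−17, i.e. ρ+…+ρ^K ≥ 1 ≈ 1.0000.
With ρ = 5/7, the partial sums are K=1: 0.7143, K=2: 1.2245.
K = 2 is the first length at which the sum reaches 1.0000.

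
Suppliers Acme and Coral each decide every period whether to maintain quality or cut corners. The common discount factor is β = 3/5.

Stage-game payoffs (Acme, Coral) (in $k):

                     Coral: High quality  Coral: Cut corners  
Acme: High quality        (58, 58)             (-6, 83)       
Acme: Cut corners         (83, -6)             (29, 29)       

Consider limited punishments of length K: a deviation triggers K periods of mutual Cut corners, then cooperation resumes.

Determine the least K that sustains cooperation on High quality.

No profitable deviation requires (58−29)(β+…+β^K) ≥ 83−58, i.e. β+…+β^K ≥ 25/29 ≈ 0.8621.
With β = 3/5, the partial sums are K=1: 0.6000, K=2: 0.9600.
K = 2 is the first length at which the sum reaches 0.8621.

2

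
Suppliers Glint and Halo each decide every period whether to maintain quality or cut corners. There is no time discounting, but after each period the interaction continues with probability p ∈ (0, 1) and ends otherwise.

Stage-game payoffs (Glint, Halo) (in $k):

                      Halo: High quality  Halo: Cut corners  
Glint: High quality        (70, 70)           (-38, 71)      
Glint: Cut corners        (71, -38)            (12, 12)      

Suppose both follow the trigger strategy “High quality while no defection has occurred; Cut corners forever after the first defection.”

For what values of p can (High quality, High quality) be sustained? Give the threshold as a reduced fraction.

1/59

With no time discounting, the continuation probability p plays the role of the discount factor.
Grim-trigger IC: 70/(1−p) ≥ 71 + 12p/(1−p) ⇒ p ≥ (71−70)/(71−12) = 1/59.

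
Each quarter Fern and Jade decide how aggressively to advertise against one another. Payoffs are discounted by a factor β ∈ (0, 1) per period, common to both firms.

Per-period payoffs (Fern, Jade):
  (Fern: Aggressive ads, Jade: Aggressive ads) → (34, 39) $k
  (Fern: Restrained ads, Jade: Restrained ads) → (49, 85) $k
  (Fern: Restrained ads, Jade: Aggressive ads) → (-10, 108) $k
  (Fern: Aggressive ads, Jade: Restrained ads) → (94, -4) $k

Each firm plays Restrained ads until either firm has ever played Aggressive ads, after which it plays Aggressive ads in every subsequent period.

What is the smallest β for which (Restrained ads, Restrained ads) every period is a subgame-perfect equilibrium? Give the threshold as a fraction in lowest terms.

3/4

Fern: cooperation gives 49 each period; deviation gives 94 once then 34 forever.
  49/(1−β) ≥ 94 + 34β/(1−β) ⇒ β ≥ 45/60 = 3/4.
Jade: cooperation gives 85 each period; deviation gives 108 once then 39 forever.
  β ≥ 23/69 = 1/3.
Both must hold, so the binding constraint is Fern's: β ≥ 3/4.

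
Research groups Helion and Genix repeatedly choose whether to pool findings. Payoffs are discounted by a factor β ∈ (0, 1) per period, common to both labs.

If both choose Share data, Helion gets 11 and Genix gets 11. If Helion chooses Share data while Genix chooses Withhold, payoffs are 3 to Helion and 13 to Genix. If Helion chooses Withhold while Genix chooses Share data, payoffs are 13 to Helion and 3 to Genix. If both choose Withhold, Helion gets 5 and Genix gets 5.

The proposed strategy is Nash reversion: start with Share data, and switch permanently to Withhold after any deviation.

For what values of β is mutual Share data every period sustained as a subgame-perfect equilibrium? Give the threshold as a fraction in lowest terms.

1/4

One-period gain from deviating is 13 − 11 = 2. The loss is 11 − 5 = 6 in every subsequent period, with present value 6·β/(1−β).
Deviation is unprofitable when 6·β/(1−β) ≥ 2, i.e. β/(1−β) ≥ 1/3.
Equivalently β ≥ 2/(2+6) = 1/4.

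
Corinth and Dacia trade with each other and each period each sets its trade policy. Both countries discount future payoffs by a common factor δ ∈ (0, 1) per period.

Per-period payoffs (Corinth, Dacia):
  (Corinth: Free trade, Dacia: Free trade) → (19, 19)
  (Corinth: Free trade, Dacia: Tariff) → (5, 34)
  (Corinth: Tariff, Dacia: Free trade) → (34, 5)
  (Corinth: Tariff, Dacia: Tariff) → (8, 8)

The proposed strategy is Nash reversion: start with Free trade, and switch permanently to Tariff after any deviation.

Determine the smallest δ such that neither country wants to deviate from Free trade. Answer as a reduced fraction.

19/(1−δ) ≥ 34 + 8δ/(1−δ)
19 ≥ 34 − 26δ
δ ≥ 15/26.

15/26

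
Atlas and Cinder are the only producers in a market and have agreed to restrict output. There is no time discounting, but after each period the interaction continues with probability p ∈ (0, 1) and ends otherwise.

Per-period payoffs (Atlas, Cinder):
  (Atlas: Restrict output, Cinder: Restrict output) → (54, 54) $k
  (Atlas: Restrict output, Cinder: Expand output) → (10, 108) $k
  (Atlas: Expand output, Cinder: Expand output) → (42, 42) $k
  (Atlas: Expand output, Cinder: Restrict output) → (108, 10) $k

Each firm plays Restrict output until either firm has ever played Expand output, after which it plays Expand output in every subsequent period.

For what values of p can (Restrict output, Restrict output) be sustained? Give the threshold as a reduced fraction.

9/11

With no time discounting, the continuation probability p plays the role of the discount factor.
Grim-trigger IC: 54/(1−p) ≥ 108 + 42p/(1−p) ⇒ p ≥ (108−54)/(108−42) = 9/11.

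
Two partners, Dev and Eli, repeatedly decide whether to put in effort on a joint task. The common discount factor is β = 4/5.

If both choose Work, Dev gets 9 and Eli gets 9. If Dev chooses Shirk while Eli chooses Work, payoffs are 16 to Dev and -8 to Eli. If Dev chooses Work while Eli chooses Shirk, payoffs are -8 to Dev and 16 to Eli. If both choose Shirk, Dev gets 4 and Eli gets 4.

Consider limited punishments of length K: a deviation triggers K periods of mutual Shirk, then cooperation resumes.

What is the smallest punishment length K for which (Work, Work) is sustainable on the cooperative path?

2

IC: β(1−β^K)/(1−β) ≥ (16−9)/(9−4) = 7/5.
With β = 4/5: need 1 − β^K ≥ 7/5·(1−4/5)/(4/5), i.e. β^K ≤ 0.6500.
Since (4/5)^1 = 0.8000 and (4/5)^2 = 0.6400, the smallest such K is 2.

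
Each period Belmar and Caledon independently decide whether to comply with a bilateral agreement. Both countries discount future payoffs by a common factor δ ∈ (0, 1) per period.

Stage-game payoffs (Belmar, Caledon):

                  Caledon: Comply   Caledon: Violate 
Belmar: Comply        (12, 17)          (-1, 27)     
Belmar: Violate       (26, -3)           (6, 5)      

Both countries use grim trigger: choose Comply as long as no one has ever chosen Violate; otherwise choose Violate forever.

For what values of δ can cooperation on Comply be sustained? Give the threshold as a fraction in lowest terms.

Belmar: cooperation gives 12 each period; deviation gives 26 once then 6 forever.
  12/(1−δ) ≥ 26 + 6δ/(1−δ) ⇒ δ ≥ 14/20 = 7/10.
Caledon: cooperation gives 17 each period; deviation gives 27 once then 5 forever.
  δ ≥ 10/22 = 5/11.
Both must hold, so the binding constraint is Belmar's: δ ≥ 7/10.

7/10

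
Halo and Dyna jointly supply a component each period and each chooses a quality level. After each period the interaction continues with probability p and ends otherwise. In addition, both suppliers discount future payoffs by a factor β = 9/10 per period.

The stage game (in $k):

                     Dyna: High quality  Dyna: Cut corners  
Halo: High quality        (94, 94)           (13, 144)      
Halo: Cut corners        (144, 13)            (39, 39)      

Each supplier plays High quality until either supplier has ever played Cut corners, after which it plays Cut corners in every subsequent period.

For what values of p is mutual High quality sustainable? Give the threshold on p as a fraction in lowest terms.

With continuation probability p and discount β, the effective per-period discount factor is βp.
Grim-trigger IC: βp ≥ (144−94)/(144−39) = 10/21.
So p ≥ (10/21)/(9/10) = 100/189.

100/189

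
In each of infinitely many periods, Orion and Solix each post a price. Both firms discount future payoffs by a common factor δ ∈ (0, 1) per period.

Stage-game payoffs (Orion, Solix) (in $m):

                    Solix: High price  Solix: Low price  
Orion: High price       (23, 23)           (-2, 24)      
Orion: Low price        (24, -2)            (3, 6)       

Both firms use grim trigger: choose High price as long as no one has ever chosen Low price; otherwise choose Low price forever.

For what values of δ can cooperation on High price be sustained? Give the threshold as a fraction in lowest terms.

1/18

Orion's threshold: (24−23)/(24−3) = 1/21.
Solix's threshold: (24−23)/(24−6) = 1/18.
1/21 < 1/18, so Solix binds and δ* = 1/18.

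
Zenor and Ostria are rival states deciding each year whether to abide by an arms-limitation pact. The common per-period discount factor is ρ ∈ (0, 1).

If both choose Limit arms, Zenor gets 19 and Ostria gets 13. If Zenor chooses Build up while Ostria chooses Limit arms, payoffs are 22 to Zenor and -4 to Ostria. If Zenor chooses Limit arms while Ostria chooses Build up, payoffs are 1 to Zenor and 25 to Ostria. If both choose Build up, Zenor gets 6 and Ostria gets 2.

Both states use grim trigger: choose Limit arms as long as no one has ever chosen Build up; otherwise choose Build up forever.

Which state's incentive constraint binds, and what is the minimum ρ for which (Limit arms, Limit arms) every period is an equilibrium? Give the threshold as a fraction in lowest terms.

Zenor's threshold: (22−19)/(22−6) = 3/16.
Ostria's threshold: (25−13)/(25−2) = 12/23.
3/16 < 12/23, so Ostria binds and ρ* = 12/23.

Ostria; ρ ≥ 12/23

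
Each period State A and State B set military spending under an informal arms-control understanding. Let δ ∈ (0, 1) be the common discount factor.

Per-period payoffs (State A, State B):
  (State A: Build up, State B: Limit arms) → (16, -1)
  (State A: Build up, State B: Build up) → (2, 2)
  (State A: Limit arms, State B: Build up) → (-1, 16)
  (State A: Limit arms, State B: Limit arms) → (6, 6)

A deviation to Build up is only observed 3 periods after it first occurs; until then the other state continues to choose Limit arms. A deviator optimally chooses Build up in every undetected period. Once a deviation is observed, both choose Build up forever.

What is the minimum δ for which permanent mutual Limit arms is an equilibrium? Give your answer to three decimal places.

A deviator earns 16 for 3 periods, then 2 forever; cooperating earns 6 forever. Multiplying the IC by (1−δ):
6 ≥ 16(1−δ^3) + 2δ^3, so 14·δ^3 ≥ 10 and δ^3 ≥ 5/7.
δ ≥ (5/7)^(1/3) ≈ 0.894.

0.894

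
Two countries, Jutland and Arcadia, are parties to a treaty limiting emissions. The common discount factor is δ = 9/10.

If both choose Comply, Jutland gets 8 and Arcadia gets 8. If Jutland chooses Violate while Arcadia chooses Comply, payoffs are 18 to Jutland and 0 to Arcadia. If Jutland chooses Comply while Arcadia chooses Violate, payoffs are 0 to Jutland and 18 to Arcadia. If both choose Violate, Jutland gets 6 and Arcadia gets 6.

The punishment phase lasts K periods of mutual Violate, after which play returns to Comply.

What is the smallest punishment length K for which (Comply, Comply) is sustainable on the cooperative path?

8

No profitable deviation requires (8−6)(δ+…+δ^K) ≥ 18−8, i.e. δ+…+δ^K ≥ 5 ≈ 5.0000.
With δ = 9/10, the partial sums are K=1: 0.9000, K=2: 1.7100, …, K=6: 4.2170, K=7: 4.6953, K=8: 5.1258.
K = 8 is the first length at which the sum reaches 5.0000.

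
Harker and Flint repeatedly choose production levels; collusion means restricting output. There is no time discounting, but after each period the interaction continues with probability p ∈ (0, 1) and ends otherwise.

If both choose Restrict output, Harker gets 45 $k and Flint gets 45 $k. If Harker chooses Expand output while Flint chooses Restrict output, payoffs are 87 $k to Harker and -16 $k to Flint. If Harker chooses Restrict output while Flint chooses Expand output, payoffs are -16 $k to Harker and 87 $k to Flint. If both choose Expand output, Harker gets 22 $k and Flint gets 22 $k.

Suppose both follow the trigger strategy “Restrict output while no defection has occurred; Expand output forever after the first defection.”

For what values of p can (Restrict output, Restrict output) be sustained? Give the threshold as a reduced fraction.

With no time discounting, the continuation probability p plays the role of the discount factor.
Grim-trigger IC: 45/(1−p) ≥ 87 + 22p/(1−p) ⇒ p ≥ (87−45)/(87−22) = 42/65.

42/65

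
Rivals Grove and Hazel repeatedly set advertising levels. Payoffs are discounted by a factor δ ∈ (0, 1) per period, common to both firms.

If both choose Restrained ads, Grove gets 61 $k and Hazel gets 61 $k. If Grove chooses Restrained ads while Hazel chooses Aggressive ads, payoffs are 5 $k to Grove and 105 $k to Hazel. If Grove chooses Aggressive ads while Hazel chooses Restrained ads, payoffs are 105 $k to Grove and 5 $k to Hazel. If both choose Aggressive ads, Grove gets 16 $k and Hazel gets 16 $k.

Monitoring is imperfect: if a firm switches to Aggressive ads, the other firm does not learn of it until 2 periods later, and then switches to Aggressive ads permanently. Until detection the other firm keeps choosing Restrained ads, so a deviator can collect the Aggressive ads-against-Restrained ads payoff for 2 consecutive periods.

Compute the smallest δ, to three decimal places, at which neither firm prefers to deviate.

Deviating for the 2 undetected periods gains 105−61 = 44 per period over cooperation, then loses 61−16 = 45 per period forever once punishment starts.
Gain: 44(1 + δ + … + δ^1); loss: 45·δ^2/(1−δ).
No profitable deviation ⇔ 44(1−δ^2) ≤ 45·δ^2, i.e. δ^2 ≥ 44/(44+45) = 44/89.
Hence δ ≥ (44/89)^(1/2) ≈ 0.703.

0.703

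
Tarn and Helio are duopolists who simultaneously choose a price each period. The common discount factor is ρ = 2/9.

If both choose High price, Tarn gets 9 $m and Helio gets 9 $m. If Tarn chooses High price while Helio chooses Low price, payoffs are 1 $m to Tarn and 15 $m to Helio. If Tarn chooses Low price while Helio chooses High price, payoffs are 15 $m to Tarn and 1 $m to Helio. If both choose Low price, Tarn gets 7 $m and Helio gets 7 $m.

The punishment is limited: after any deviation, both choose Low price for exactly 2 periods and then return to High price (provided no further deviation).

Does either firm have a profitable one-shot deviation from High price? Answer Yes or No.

Yes

Comparing payoff streams over the 3 periods until play realigns: cooperate → 9(1+ρ+…+ρ^2); deviate → 15 + 7(ρ+…+ρ^2).
Cooperation is sustained iff (9−7)(ρ+…+ρ^2) ≥ 15−9.
ρ+…+ρ^2 = 2/9·(1−(2/9)^2)/(1−2/9) = 0.2716, and (15−9)/(9−7) = 3.0000.
0.2716 < 3.0000, so cooperation is not sustainable.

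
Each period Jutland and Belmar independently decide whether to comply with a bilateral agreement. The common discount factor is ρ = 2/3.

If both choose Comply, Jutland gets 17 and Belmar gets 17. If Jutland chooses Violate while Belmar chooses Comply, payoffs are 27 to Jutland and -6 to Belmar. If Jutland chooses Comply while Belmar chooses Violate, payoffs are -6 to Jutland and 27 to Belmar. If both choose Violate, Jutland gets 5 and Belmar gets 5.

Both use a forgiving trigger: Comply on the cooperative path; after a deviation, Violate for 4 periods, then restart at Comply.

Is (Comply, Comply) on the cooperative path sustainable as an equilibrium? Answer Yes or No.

Yes

Comparing payoff streams over the 5 periods until play realigns: cooperate → 17(1+ρ+…+ρ^4); deviate → 27 + 5(ρ+…+ρ^4).
Cooperation is sustained iff (17−5)(ρ+…+ρ^4) ≥ 27−17.
ρ+…+ρ^4 = 2/3·(1−(2/3)^4)/(1−2/3) = 1.6049, and (27−17)/(17−5) = 0.8333.
1.6049 ≥ 0.8333, so cooperation is sustainable.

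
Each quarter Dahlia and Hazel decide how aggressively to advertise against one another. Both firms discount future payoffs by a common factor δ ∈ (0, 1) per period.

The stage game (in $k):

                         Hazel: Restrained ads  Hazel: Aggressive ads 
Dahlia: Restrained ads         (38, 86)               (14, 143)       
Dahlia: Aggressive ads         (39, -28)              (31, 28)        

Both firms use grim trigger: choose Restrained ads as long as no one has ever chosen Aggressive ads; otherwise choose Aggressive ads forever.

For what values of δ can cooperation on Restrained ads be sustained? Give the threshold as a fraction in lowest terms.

57/115

Dahlia's threshold: (39−38)/(39−31) = 1/8.
Hazel's threshold: (143−86)/(143−28) = 57/115.
1/8 < 57/115, so Hazel binds and δ* = 57/115.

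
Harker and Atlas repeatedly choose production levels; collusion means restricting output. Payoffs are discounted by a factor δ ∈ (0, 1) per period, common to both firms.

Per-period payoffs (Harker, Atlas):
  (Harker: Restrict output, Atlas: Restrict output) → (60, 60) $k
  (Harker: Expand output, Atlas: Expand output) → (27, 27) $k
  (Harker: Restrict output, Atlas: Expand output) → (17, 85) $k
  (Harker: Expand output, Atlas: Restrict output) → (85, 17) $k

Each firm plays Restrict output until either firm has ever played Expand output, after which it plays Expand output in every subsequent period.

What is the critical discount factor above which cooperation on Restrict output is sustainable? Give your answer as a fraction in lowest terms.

25/58

Cooperation forever yields 60 each period: 60/(1−δ).
Deviating yields 85 once, then 27 forever: 85 + 27δ/(1−δ).
No profitable deviation requires 60/(1−δ) ≥ 85 + 27δ/(1−δ).
Multiplying by (1−δ): 60 ≥ 85(1−δ) + 27δ = 85 − 58δ.
So 58δ ≥ 25, i.e. δ ≥ 25/58.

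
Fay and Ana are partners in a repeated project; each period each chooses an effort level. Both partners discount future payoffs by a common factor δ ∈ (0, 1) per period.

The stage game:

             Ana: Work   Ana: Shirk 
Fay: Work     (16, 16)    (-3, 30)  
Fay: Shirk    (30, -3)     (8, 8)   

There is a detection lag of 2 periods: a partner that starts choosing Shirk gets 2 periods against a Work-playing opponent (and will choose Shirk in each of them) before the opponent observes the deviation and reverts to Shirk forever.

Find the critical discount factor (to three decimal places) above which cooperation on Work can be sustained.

0.798

Deviating for the 2 undetected periods gains 30−16 = 14 per period over cooperation, then loses 16−8 = 8 per period forever once punishment starts.
Gain: 14(1 + δ + … + δ^1); loss: 8·δ^2/(1−δ).
No profitable deviation ⇔ 14(1−δ^2) ≤ 8·δ^2, i.e. δ^2 ≥ 14/(14+8) = 7/11.
Hence δ ≥ (7/11)^(1/2) ≈ 0.798.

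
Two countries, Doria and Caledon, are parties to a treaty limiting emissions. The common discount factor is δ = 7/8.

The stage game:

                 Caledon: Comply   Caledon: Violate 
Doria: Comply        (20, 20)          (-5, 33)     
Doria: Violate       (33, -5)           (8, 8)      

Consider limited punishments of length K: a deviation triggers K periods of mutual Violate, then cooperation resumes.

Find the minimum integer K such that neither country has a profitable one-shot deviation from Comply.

2

No profitable deviation requires (20−8)(δ+…+δ^K) ≥ 33−20, i.e. δ+…+δ^K ≥ 13/12 ≈ 1.0833.
With δ = 7/8, the partial sums are K=1: 0.8750, K=2: 1.6406.
K = 2 is the first length at which the sum reaches 1.0833.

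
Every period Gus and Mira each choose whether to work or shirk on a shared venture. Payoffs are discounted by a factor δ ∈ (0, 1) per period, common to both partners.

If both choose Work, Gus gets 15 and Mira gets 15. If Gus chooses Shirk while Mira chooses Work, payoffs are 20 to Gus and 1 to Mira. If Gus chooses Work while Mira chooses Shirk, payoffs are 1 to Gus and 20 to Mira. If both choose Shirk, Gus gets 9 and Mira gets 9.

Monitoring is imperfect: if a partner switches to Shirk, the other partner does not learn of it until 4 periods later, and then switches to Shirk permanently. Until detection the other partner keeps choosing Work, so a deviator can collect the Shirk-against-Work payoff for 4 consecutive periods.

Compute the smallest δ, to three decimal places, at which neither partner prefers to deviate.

A deviator earns 20 for 4 periods, then 9 forever; cooperating earns 15 forever. Multiplying the IC by (1−δ):
15 ≥ 20(1−δ^4) + 9δ^4, so 11·δ^4 ≥ 5 and δ^4 ≥ 5/11.
δ ≥ (5/11)^(1/4) ≈ 0.821.

0.821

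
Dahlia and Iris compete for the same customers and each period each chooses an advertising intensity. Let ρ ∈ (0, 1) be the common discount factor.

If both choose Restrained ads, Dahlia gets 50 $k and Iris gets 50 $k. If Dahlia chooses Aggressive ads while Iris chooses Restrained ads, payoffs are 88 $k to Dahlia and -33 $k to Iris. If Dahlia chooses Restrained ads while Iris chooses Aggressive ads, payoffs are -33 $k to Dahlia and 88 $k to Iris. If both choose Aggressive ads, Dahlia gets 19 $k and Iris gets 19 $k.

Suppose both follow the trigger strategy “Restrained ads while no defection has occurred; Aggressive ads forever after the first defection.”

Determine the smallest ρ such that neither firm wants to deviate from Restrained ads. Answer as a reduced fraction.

38/69

50/(1−ρ) ≥ 88 + 19ρ/(1−ρ)
50 ≥ 88 − 69ρ
ρ ≥ 38/69.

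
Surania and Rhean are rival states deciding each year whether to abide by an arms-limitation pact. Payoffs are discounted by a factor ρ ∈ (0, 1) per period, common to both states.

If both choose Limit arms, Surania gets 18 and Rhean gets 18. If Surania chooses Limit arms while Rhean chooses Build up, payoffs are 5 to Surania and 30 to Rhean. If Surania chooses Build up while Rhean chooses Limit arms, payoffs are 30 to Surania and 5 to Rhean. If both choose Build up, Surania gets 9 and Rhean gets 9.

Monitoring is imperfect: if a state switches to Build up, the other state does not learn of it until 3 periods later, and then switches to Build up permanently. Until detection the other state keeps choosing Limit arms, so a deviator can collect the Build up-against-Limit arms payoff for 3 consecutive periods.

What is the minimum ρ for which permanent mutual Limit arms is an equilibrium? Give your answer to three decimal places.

0.830

A deviator earns 30 for 3 periods, then 9 forever; cooperating earns 18 forever. Multiplying the IC by (1−ρ):
18 ≥ 30(1−ρ^3) + 9ρ^3, so 21·ρ^3 ≥ 12 and ρ^3 ≥ 4/7.
ρ ≥ (4/7)^(1/3) ≈ 0.830.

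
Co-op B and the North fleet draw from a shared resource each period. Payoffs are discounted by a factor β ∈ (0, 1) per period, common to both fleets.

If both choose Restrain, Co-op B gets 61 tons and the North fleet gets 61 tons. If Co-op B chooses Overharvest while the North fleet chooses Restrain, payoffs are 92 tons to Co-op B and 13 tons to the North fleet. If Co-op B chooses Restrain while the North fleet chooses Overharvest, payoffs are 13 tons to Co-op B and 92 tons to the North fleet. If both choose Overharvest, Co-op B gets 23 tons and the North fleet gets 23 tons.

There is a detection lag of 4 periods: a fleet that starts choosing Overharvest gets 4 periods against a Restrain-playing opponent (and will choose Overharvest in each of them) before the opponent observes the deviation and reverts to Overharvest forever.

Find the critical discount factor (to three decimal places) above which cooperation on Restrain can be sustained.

A deviator earns 92 for 4 periods, then 23 forever; cooperating earns 61 forever. Multiplying the IC by (1−β):
61 ≥ 92(1−β^4) + 23β^4, so 69·β^4 ≥ 31 and β^4 ≥ 31/69.
β ≥ (31/69)^(1/4) ≈ 0.819.

0.819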